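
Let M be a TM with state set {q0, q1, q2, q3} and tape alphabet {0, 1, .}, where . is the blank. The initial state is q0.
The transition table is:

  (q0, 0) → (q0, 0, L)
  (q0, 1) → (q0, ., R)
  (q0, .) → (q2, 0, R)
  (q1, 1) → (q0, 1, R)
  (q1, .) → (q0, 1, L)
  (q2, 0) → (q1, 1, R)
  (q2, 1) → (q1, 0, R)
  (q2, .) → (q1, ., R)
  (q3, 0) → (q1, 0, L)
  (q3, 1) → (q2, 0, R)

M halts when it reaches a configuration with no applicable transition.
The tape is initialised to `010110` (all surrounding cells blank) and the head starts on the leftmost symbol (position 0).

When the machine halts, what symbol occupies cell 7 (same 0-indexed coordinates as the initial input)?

q0 | .[0]10110.....   read 0 → write 0, move L, go to q0
q0 | [.]010110.....   read . → write 0, move R, go to q2
q2 | 0[0]10110.....   read 0 → write 1, move R, go to q1
q1 | 01[1]0110.....   read 1 → write 1, move R, go to q0
q0 | 011[0]110.....   read 0 → write 0, move L, go to q0
q0 | 01[1]0110.....   read 1 → write ., move R, go to q0
q0 | 01.[0]110.....   read 0 → write 0, move L, go to q0
q0 | 01[.]0110.....   read . → write 0, move R, go to q2
q2 | 010[0]110.....   read 0 → write 1, move R, go to q1
q1 | 0101[1]10.....   read 1 → write 1, move R, go to q0
q0 | 01011[1]0.....   read 1 → write ., move R, go to q0
q0 | 01011.[0].....   read 0 → write 0, move L, go to q0
q0 | 01011[.]0.....   read . → write 0, move R, go to q2
q2 | 010110[0].....   read 0 → write 1, move R, go to q1
q1 | 0101101[.]....   read . → write 1, move L, go to q0
q0 | 010110[1]1....   read 1 → write ., move R, go to q0
q0 | 010110.[1]....   read 1 → write ., move R, go to q0
q0 | 010110..[.]...   read . → write 0, move R, go to q2
q2 | 010110..0[.]..   read . → write ., move R, go to q1
q1 | 010110..0.[.].   read . → write 1, move L, go to q0
q0 | 010110..0[.]1.   read . → write 0, move R, go to q2
q2 | 010110..00[1].   read 1 → write 0, move R, go to q1
q1 | 010110..000[.]   read . → write 1, move L, go to q0
q0 | 010110..00[0]1   read 0 → write 0, move L, go to q0
q0 | 010110..0[0]01   read 0 → write 0, move L, go to q0
q0 | 010110..[0]001   read 0 → write 0, move L, go to q0
q0 | 010110.[.]0001   read . → write 0, move R, go to q2
q2 | 010110.0[0]001   read 0 → write 1, move R, go to q1
q1 | 010110.01[0]01
Cell 7 holds 1 when M halts.

1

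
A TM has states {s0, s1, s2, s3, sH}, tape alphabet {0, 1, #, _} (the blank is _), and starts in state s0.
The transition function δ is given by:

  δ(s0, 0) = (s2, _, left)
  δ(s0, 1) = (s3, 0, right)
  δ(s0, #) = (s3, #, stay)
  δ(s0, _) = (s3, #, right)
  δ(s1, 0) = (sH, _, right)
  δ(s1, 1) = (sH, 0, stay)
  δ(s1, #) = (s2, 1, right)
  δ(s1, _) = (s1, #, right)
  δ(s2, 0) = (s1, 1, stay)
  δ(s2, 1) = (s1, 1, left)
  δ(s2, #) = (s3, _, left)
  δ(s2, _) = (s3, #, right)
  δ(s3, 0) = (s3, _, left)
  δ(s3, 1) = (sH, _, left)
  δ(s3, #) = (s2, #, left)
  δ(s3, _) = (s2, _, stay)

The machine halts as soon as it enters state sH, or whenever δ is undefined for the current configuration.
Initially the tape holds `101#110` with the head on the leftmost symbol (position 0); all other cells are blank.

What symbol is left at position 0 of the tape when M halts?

#

state=s0 head=0 tape=_[1]01#110   (s0,1)→(s3,0,right)
state=s3 head=1 tape=_0[0]1#110   (s3,0)→(s3,_,left)
state=s3 head=0 tape=_[0]_1#110   (s3,0)→(s3,_,left)
state=s3 head=-1 tape=[_]__1#110   (s3,_)→(s2,_,stay)
state=s2 head=-1 tape=[_]__1#110   (s2,_)→(s3,#,right)
state=s3 head=0 tape=#[_]_1#110   (s3,_)→(s2,_,stay)
state=s2 head=0 tape=#[_]_1#110   (s2,_)→(s3,#,right)
state=s3 head=1 tape=##[_]1#110   (s3,_)→(s2,_,stay)
state=s2 head=1 tape=##[_]1#110   (s2,_)→(s3,#,right)
state=s3 head=2 tape=###[1]#110   (s3,1)→(sH,_,left)
state=sH head=1 tape=##[#]_#110
Cell 0 holds # when M halts.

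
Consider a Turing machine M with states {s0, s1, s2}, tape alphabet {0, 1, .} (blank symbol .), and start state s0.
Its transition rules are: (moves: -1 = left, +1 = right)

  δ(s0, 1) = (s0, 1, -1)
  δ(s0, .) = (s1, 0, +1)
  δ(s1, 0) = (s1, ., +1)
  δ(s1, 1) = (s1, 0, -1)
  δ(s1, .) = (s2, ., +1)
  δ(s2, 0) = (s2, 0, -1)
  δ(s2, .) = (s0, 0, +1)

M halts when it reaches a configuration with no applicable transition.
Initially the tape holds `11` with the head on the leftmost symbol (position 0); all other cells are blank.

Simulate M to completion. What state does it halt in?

s0

state=s0 head=0 tape=.[1]1   (s0,1)→(s0,1,-1)
state=s0 head=-1 tape=[.]11   (s0,.)→(s1,0,+1)
state=s1 head=0 tape=0[1]1   (s1,1)→(s1,0,-1)
state=s1 head=-1 tape=[0]01   (s1,0)→(s1,.,+1)
state=s1 head=0 tape=.[0]1   (s1,0)→(s1,.,+1)
state=s1 head=1 tape=..[1]   (s1,1)→(s1,0,-1)
state=s1 head=0 tape=.[.]0   (s1,.)→(s2,.,+1)
state=s2 head=1 tape=..[0]   (s2,0)→(s2,0,-1)
state=s2 head=0 tape=.[.]0   (s2,.)→(s0,0,+1)
state=s0 head=1 tape=.0[0]
No transition is defined for (s0, 0); M halts in state s0.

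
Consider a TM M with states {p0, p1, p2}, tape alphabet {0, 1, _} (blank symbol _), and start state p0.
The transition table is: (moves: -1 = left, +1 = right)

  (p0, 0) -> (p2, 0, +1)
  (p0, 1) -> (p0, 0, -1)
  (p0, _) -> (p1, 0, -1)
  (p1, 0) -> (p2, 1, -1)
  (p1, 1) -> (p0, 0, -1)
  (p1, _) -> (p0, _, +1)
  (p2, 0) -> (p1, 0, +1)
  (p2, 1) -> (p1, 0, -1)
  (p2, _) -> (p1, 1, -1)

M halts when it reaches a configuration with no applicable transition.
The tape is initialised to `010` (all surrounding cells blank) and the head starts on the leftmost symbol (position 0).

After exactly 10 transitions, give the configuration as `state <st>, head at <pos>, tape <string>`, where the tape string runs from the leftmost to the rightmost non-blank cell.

state=p0 head=0 tape=___[0]10   (p0,0)→(p2,0,+1)
state=p2 head=1 tape=___0[1]0   (p2,1)→(p1,0,-1)
state=p1 head=0 tape=___[0]00   (p1,0)→(p2,1,-1)
state=p2 head=-1 tape=__[_]100   (p2,_)→(p1,1,-1)
state=p1 head=-2 tape=_[_]1100   (p1,_)→(p0,_,+1)
state=p0 head=-1 tape=__[1]100   (p0,1)→(p0,0,-1)
state=p0 head=-2 tape=_[_]0100   (p0,_)→(p1,0,-1)
state=p1 head=-3 tape=[_]00100   (p1,_)→(p0,_,+1)
state=p0 head=-2 tape=_[0]0100   (p0,0)→(p2,0,+1)
state=p2 head=-1 tape=_0[0]100   (p2,0)→(p1,0,+1)
state=p1 head=0 tape=_00[1]00
After 10 steps: state p1, head at 0, tape 00100.

state p1, head at 0, tape 00100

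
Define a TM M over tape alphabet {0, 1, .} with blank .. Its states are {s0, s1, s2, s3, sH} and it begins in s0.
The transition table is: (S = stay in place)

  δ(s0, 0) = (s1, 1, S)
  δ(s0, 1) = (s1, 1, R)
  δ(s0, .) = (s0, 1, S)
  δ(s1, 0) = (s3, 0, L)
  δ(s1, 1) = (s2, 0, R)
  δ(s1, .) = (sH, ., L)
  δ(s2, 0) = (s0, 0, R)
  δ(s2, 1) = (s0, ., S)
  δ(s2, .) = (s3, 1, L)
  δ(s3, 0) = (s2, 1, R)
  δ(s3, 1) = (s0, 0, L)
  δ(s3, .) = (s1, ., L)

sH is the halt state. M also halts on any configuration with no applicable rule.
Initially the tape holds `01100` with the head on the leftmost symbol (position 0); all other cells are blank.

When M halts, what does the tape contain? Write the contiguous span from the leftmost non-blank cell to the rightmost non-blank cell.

010011

state=s0 head=0 tape=[0]1100..   (s0,0)→(s1,1,S)
state=s1 head=0 tape=[1]1100..   (s1,1)→(s2,0,R)
state=s2 head=1 tape=0[1]100..   (s2,1)→(s0,.,S)
state=s0 head=1 tape=0[.]100..   (s0,.)→(s0,1,S)
state=s0 head=1 tape=0[1]100..   (s0,1)→(s1,1,R)
state=s1 head=2 tape=01[1]00..   (s1,1)→(s2,0,R)
state=s2 head=3 tape=010[0]0..   (s2,0)→(s0,0,R)
state=s0 head=4 tape=0100[0]..   (s0,0)→(s1,1,S)
state=s1 head=4 tape=0100[1]..   (s1,1)→(s2,0,R)
state=s2 head=5 tape=01000[.].   (s2,.)→(s3,1,L)
state=s3 head=4 tape=0100[0]1.   (s3,0)→(s2,1,R)
state=s2 head=5 tape=01001[1].   (s2,1)→(s0,.,S)
state=s0 head=5 tape=01001[.].   (s0,.)→(s0,1,S)
state=s0 head=5 tape=01001[1].   (s0,1)→(s1,1,R)
state=s1 head=6 tape=010011[.]   (s1,.)→(sH,.,L)
state=sH head=5 tape=01001[1].
The non-blank tape span at halt is 010011.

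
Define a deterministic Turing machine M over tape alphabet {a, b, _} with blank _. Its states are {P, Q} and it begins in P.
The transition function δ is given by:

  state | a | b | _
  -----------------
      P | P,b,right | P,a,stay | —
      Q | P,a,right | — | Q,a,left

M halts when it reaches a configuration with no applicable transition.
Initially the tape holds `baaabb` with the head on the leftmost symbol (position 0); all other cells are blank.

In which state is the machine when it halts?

state=P head=0 tape=[b]aaabb_   (P,b)→(P,a,stay)
state=P head=0 tape=[a]aaabb_   (P,a)→(P,b,right)
state=P head=1 tape=b[a]aabb_   (P,a)→(P,b,right)
state=P head=2 tape=bb[a]abb_   (P,a)→(P,b,right)
state=P head=3 tape=bbb[a]bb_   (P,a)→(P,b,right)
state=P head=4 tape=bbbb[b]b_   (P,b)→(P,a,stay)
state=P head=4 tape=bbbb[a]b_   (P,a)→(P,b,right)
state=P head=5 tape=bbbbb[b]_   (P,b)→(P,a,stay)
state=P head=5 tape=bbbbb[a]_   (P,a)→(P,b,right)
state=P head=6 tape=bbbbbb[_]
No transition is defined for (P, _); M halts in state P.

P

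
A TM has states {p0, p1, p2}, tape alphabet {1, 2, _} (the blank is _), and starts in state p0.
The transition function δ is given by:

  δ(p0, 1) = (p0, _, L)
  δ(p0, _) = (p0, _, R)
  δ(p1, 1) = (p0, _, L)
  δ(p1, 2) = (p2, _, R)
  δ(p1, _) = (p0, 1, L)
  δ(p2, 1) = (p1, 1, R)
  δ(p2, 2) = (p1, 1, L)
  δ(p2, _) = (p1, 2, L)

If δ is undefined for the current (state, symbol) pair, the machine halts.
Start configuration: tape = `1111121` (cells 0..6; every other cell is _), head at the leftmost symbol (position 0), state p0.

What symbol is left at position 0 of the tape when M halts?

state=p0 head=0 tape=_[1]111121   (p0,1)→(p0,_,L)
state=p0 head=-1 tape=[_]_111121   (p0,_)→(p0,_,R)
state=p0 head=0 tape=_[_]111121   (p0,_)→(p0,_,R)
state=p0 head=1 tape=__[1]11121   (p0,1)→(p0,_,L)
state=p0 head=0 tape=_[_]_11121   (p0,_)→(p0,_,R)
state=p0 head=1 tape=__[_]11121   (p0,_)→(p0,_,R)
state=p0 head=2 tape=___[1]1121   (p0,1)→(p0,_,L)
state=p0 head=1 tape=__[_]_1121   (p0,_)→(p0,_,R)
state=p0 head=2 tape=___[_]1121   (p0,_)→(p0,_,R)
state=p0 head=3 tape=____[1]121   (p0,1)→(p0,_,L)
state=p0 head=2 tape=___[_]_121   (p0,_)→(p0,_,R)
state=p0 head=3 tape=____[_]121   (p0,_)→(p0,_,R)
state=p0 head=4 tape=_____[1]21   (p0,1)→(p0,_,L)
state=p0 head=3 tape=____[_]_21   (p0,_)→(p0,_,R)
state=p0 head=4 tape=_____[_]21   (p0,_)→(p0,_,R)
state=p0 head=5 tape=______[2]1
Cell 0 holds _ when M halts.

_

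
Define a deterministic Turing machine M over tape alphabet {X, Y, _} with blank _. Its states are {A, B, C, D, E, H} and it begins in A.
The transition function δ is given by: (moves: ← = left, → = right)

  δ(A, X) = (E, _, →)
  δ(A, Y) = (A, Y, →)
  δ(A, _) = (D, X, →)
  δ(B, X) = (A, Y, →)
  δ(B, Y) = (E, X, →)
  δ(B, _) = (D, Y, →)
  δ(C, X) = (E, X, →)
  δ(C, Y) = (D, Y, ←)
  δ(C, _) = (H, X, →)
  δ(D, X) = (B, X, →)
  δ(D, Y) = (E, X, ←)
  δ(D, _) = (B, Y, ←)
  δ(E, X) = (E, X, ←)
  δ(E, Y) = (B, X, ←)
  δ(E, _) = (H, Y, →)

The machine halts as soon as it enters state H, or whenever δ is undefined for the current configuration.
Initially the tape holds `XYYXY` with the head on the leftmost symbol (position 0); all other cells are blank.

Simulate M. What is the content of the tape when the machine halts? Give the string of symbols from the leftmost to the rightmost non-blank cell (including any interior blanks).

YXYYXY

state=A head=0 tape=_[X]YYXY   (A,X)→(E,_,→)
state=E head=1 tape=__[Y]YXY   (E,Y)→(B,X,←)
state=B head=0 tape=_[_]XYXY   (B,_)→(D,Y,→)
state=D head=1 tape=_Y[X]YXY   (D,X)→(B,X,→)
state=B head=2 tape=_YX[Y]XY   (B,Y)→(E,X,→)
state=E head=3 tape=_YXX[X]Y   (E,X)→(E,X,←)
state=E head=2 tape=_YX[X]XY   (E,X)→(E,X,←)
state=E head=1 tape=_Y[X]XXY   (E,X)→(E,X,←)
state=E head=0 tape=_[Y]XXXY   (E,Y)→(B,X,←)
state=B head=-1 tape=[_]XXXXY   (B,_)→(D,Y,→)
state=D head=0 tape=Y[X]XXXY   (D,X)→(B,X,→)
state=B head=1 tape=YX[X]XXY   (B,X)→(A,Y,→)
state=A head=2 tape=YXY[X]XY   (A,X)→(E,_,→)
state=E head=3 tape=YXY_[X]Y   (E,X)→(E,X,←)
state=E head=2 tape=YXY[_]XY   (E,_)→(H,Y,→)
state=H head=3 tape=YXYY[X]Y
The non-blank tape span at halt is YXYYXY.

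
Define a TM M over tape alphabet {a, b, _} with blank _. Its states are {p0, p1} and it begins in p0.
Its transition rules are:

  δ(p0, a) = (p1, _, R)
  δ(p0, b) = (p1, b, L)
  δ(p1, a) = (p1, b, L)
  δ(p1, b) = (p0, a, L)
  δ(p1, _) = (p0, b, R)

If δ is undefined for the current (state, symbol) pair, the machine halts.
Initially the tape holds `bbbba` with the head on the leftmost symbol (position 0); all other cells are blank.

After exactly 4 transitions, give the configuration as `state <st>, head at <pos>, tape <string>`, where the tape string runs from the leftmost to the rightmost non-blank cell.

p0 | __[b]bbba   read b → write b, move L, go to p1
p1 | _[_]bbbba   read _ → write b, move R, go to p0
p0 | _b[b]bbba   read b → write b, move L, go to p1
p1 | _[b]bbbba   read b → write a, move L, go to p0
p0 | [_]abbbba
After 4 steps: state p0, head at -2, tape abbbba.

state p0, head at -2, tape abbbba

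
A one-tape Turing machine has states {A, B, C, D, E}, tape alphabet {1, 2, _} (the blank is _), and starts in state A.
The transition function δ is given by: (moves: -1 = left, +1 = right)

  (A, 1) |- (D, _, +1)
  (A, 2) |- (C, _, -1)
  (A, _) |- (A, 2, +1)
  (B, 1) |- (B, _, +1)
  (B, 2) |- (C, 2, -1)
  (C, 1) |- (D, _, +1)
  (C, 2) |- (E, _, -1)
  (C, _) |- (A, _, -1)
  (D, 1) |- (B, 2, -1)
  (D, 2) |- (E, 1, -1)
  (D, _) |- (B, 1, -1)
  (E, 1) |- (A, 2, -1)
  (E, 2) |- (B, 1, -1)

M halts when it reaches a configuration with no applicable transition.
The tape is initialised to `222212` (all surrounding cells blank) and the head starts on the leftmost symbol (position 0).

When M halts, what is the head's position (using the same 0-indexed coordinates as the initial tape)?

A | _____[2]22212   read 2 → write _, move -1, go to C
C | ____[_]_22212   read _ → write _, move -1, go to A
A | ___[_]__22212   read _ → write 2, move +1, go to A
A | ___2[_]_22212   read _ → write 2, move +1, go to A
A | ___22[_]22212   read _ → write 2, move +1, go to A
A | ___222[2]2212   read 2 → write _, move -1, go to C
C | ___22[2]_2212   read 2 → write _, move -1, go to E
E | ___2[2]__2212   read 2 → write 1, move -1, go to B
B | ___[2]1__2212   read 2 → write 2, move -1, go to C
C | __[_]21__2212   read _ → write _, move -1, go to A
A | _[_]_21__2212   read _ → write 2, move +1, go to A
A | _2[_]21__2212   read _ → write 2, move +1, go to A
A | _22[2]1__2212   read 2 → write _, move -1, go to C
C | _2[2]_1__2212   read 2 → write _, move -1, go to E
E | _[2]__1__2212   read 2 → write 1, move -1, go to B
B | [_]1__1__2212
At halt the head is at cell -5.

-5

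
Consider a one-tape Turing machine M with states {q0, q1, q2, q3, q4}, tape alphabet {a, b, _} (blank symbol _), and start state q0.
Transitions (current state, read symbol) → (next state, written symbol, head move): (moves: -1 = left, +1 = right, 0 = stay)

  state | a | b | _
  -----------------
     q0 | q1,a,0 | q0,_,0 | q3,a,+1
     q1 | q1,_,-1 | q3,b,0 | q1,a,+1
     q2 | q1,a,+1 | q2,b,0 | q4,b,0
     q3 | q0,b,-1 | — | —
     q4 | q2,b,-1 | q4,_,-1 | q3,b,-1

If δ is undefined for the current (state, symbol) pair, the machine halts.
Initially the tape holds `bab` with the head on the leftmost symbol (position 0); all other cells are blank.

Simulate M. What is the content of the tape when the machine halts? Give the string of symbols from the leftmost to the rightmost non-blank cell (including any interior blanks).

aabb

q0 | _[b]ab   read b → write _, move 0, go to q0
q0 | _[_]ab   read _ → write a, move +1, go to q3
q3 | _a[a]b   read a → write b, move -1, go to q0
q0 | _[a]bb   read a → write a, move 0, go to q1
q1 | _[a]bb   read a → write _, move -1, go to q1
q1 | [_]_bb   read _ → write a, move +1, go to q1
q1 | a[_]bb   read _ → write a, move +1, go to q1
q1 | aa[b]b   read b → write b, move 0, go to q3
q3 | aa[b]b
The non-blank tape span at halt is aabb.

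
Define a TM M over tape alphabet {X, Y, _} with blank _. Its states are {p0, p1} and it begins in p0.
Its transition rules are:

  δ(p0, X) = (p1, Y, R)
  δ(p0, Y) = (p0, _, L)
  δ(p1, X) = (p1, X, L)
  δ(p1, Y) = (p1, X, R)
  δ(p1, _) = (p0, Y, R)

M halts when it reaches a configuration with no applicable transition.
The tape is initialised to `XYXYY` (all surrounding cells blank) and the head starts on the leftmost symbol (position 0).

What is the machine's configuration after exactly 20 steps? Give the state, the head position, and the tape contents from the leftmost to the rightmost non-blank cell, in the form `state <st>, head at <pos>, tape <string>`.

state=p0 head=0 tape=__[X]YXYY   (p0,X)→(p1,Y,R)
state=p1 head=1 tape=__Y[Y]XYY   (p1,Y)→(p1,X,R)
state=p1 head=2 tape=__YX[X]YY   (p1,X)→(p1,X,L)
state=p1 head=1 tape=__Y[X]XYY   (p1,X)→(p1,X,L)
state=p1 head=0 tape=__[Y]XXYY   (p1,Y)→(p1,X,R)
state=p1 head=1 tape=__X[X]XYY   (p1,X)→(p1,X,L)
state=p1 head=0 tape=__[X]XXYY   (p1,X)→(p1,X,L)
state=p1 head=-1 tape=_[_]XXXYY   (p1,_)→(p0,Y,R)
state=p0 head=0 tape=_Y[X]XXYY   (p0,X)→(p1,Y,R)
state=p1 head=1 tape=_YY[X]XYY   (p1,X)→(p1,X,L)
state=p1 head=0 tape=_Y[Y]XXYY   (p1,Y)→(p1,X,R)
state=p1 head=1 tape=_YX[X]XYY   (p1,X)→(p1,X,L)
state=p1 head=0 tape=_Y[X]XXYY   (p1,X)→(p1,X,L)
state=p1 head=-1 tape=_[Y]XXXYY   (p1,Y)→(p1,X,R)
state=p1 head=0 tape=_X[X]XXYY   (p1,X)→(p1,X,L)
state=p1 head=-1 tape=_[X]XXXYY   (p1,X)→(p1,X,L)
state=p1 head=-2 tape=[_]XXXXYY   (p1,_)→(p0,Y,R)
state=p0 head=-1 tape=Y[X]XXXYY   (p0,X)→(p1,Y,R)
state=p1 head=0 tape=YY[X]XXYY   (p1,X)→(p1,X,L)
state=p1 head=-1 tape=Y[Y]XXXYY   (p1,Y)→(p1,X,R)
state=p1 head=0 tape=YX[X]XXYY
After 20 steps: state p1, head at 0, tape YXXXXYY.

state p1, head at 0, tape YXXXXYY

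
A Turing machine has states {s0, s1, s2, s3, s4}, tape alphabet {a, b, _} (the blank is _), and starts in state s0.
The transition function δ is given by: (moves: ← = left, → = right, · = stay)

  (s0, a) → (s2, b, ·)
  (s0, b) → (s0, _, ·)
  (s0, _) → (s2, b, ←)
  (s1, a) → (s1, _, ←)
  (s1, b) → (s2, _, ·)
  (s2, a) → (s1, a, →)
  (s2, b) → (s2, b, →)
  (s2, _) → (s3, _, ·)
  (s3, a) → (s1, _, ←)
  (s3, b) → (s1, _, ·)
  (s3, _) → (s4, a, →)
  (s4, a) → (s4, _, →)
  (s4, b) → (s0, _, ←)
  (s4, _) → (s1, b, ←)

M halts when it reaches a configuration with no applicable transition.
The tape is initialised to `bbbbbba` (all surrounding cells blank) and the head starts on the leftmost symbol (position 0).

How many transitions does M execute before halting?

36

s0 | _[b]bbbbba_   read b → write _, move ·, go to s0
s0 | _[_]bbbbba_   read _ → write b, move ←, go to s2
s2 | [_]bbbbbba_   read _ → write _, move ·, go to s3
s3 | [_]bbbbbba_   read _ → write a, move →, go to s4
s4 | a[b]bbbbba_   read b → write _, move ←, go to s0
s0 | [a]_bbbbba_   read a → write b, move ·, go to s2
s2 | [b]_bbbbba_   read b → write b, move →, go to s2
s2 | b[_]bbbbba_   read _ → write _, move ·, go to s3
s3 | b[_]bbbbba_   read _ → write a, move →, go to s4
s4 | ba[b]bbbba_   read b → write _, move ←, go to s0
s0 | b[a]_bbbba_   read a → write b, move ·, go to s2
s2 | b[b]_bbbba_   read b → write b, move →, go to s2
s2 | bb[_]bbbba_   read _ → write _, move ·, go to s3
s3 | bb[_]bbbba_   read _ → write a, move →, go to s4
s4 | bba[b]bbba_   read b → write _, move ←, go to s0
s0 | bb[a]_bbba_   read a → write b, move ·, go to s2
s2 | bb[b]_bbba_   read b → write b, move →, go to s2
s2 | bbb[_]bbba_   read _ → write _, move ·, go to s3
s3 | bbb[_]bbba_   read _ → write a, move →, go to s4
s4 | bbba[b]bba_   read b → write _, move ←, go to s0
s0 | bbb[a]_bba_   read a → write b, move ·, go to s2
s2 | bbb[b]_bba_   read b → write b, move →, go to s2
s2 | bbbb[_]bba_   read _ → write _, move ·, go to s3
s3 | bbbb[_]bba_   read _ → write a, move →, go to s4
s4 | bbbba[b]ba_   read b → write _, move ←, go to s0
s0 | bbbb[a]_ba_   read a → write b, move ·, go to s2
s2 | bbbb[b]_ba_   read b → write b, move →, go to s2
s2 | bbbbb[_]ba_   read _ → write _, move ·, go to s3
s3 | bbbbb[_]ba_   read _ → write a, move →, go to s4
s4 | bbbbba[b]a_   read b → write _, move ←, go to s0
s0 | bbbbb[a]_a_   read a → write b, move ·, go to s2
s2 | bbbbb[b]_a_   read b → write b, move →, go to s2
s2 | bbbbbb[_]a_   read _ → write _, move ·, go to s3
s3 | bbbbbb[_]a_   read _ → write a, move →, go to s4
s4 | bbbbbba[a]_   read a → write _, move →, go to s4
s4 | bbbbbba_[_]   read _ → write b, move ←, go to s1
s1 | bbbbbba[_]b
M halts after 36 transitions.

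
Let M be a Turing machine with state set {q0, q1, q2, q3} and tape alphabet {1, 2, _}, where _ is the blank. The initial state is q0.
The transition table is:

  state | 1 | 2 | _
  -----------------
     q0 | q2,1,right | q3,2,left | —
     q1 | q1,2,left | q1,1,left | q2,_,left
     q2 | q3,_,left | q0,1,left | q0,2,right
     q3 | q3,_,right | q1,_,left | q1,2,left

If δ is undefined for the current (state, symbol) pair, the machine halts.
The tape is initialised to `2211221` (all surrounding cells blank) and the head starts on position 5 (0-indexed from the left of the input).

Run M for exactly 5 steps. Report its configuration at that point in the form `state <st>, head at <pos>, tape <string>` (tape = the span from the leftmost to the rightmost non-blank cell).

state q1, head at 0, tape 2122_21

q0 | 22112[2]1   read 2 → write 2, move left, go to q3
q3 | 2211[2]21   read 2 → write _, move left, go to q1
q1 | 221[1]_21   read 1 → write 2, move left, go to q1
q1 | 22[1]2_21   read 1 → write 2, move left, go to q1
q1 | 2[2]22_21   read 2 → write 1, move left, go to q1
q1 | [2]122_21
After 5 steps: state q1, head at 0, tape 2122_21.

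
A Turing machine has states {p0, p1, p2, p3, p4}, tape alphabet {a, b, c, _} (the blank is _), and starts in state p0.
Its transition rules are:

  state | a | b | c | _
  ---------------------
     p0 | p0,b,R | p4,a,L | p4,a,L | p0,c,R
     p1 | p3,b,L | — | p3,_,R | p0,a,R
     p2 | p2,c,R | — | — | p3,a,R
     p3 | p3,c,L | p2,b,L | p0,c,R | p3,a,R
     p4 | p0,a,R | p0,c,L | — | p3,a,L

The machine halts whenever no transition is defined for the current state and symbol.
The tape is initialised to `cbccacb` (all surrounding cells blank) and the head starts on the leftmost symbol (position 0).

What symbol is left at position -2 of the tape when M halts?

p0 | ___[c]bccacb   read c → write a, move L, go to p4
p4 | __[_]abccacb   read _ → write a, move L, go to p3
p3 | _[_]aabccacb   read _ → write a, move R, go to p3
p3 | _a[a]abccacb   read a → write c, move L, go to p3
p3 | _[a]cabccacb   read a → write c, move L, go to p3
p3 | [_]ccabccacb   read _ → write a, move R, go to p3
p3 | a[c]cabccacb   read c → write c, move R, go to p0
p0 | ac[c]abccacb   read c → write a, move L, go to p4
p4 | a[c]aabccacb
Cell -2 holds c when M halts.

c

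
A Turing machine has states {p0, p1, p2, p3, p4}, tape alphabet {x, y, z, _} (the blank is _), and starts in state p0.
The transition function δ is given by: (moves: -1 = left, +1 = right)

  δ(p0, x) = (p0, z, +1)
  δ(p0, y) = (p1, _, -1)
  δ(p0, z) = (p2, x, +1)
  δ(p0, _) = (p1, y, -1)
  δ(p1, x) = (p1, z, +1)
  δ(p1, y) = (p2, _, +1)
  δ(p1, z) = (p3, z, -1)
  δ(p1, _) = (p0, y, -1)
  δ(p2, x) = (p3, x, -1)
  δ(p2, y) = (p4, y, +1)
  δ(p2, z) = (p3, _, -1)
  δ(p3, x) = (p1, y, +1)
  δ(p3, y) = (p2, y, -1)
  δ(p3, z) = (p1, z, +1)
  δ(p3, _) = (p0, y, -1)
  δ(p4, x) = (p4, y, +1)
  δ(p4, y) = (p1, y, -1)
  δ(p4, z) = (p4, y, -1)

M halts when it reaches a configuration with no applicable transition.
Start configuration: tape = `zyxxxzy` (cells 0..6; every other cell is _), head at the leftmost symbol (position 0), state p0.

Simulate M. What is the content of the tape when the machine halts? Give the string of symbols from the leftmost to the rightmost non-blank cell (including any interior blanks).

p0 | [z]yxxxzy_   read z → write x, move +1, go to p2
p2 | x[y]xxxzy_   read y → write y, move +1, go to p4
p4 | xy[x]xxzy_   read x → write y, move +1, go to p4
p4 | xyy[x]xzy_   read x → write y, move +1, go to p4
p4 | xyyy[x]zy_   read x → write y, move +1, go to p4
p4 | xyyyy[z]y_   read z → write y, move -1, go to p4
p4 | xyyy[y]yy_   read y → write y, move -1, go to p1
p1 | xyy[y]yyy_   read y → write _, move +1, go to p2
p2 | xyy_[y]yy_   read y → write y, move +1, go to p4
p4 | xyy_y[y]y_   read y → write y, move -1, go to p1
p1 | xyy_[y]yy_   read y → write _, move +1, go to p2
p2 | xyy__[y]y_   read y → write y, move +1, go to p4
p4 | xyy__y[y]_   read y → write y, move -1, go to p1
p1 | xyy__[y]y_   read y → write _, move +1, go to p2
p2 | xyy___[y]_   read y → write y, move +1, go to p4
p4 | xyy___y[_]
The non-blank tape span at halt is xyy___y.

xyy___y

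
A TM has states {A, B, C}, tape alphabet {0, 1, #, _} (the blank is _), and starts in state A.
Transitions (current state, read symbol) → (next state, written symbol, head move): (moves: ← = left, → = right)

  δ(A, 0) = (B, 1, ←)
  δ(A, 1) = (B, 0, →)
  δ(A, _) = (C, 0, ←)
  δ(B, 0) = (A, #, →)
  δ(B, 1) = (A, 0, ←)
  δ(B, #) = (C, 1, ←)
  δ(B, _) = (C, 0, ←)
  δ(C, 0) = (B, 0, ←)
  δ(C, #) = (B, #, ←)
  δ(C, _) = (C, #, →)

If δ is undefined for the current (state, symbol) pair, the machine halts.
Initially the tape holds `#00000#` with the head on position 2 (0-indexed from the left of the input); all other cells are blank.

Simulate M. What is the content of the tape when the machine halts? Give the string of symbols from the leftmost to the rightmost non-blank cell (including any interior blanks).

#10#10110#

state=A head=2 tape=___#0[0]000#   (A,0)→(B,1,←)
state=B head=1 tape=___#[0]1000#   (B,0)→(A,#,→)
state=A head=2 tape=___##[1]000#   (A,1)→(B,0,→)
state=B head=3 tape=___##0[0]00#   (B,0)→(A,#,→)
state=A head=4 tape=___##0#[0]0#   (A,0)→(B,1,←)
state=B head=3 tape=___##0[#]10#   (B,#)→(C,1,←)
state=C head=2 tape=___##[0]110#   (C,0)→(B,0,←)
state=B head=1 tape=___#[#]0110#   (B,#)→(C,1,←)
state=C head=0 tape=___[#]10110#   (C,#)→(B,#,←)
state=B head=-1 tape=__[_]#10110#   (B,_)→(C,0,←)
state=C head=-2 tape=_[_]0#10110#   (C,_)→(C,#,→)
state=C head=-1 tape=_#[0]#10110#   (C,0)→(B,0,←)
state=B head=-2 tape=_[#]0#10110#   (B,#)→(C,1,←)
state=C head=-3 tape=[_]10#10110#   (C,_)→(C,#,→)
state=C head=-2 tape=#[1]0#10110#
The non-blank tape span at halt is #10#10110#.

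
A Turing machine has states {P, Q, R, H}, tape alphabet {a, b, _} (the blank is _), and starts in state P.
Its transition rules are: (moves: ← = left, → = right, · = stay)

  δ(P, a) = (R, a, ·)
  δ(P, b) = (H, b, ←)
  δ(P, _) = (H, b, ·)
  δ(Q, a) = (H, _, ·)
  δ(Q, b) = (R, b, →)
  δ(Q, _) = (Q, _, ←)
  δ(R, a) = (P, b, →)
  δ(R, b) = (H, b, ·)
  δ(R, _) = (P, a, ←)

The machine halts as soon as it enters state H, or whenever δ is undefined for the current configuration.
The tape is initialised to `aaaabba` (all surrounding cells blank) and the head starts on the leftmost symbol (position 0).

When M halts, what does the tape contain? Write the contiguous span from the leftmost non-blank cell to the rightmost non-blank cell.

bbbbbba

state=P head=0 tape=[a]aaabba   (P,a)→(R,a,·)
state=R head=0 tape=[a]aaabba   (R,a)→(P,b,→)
state=P head=1 tape=b[a]aabba   (P,a)→(R,a,·)
state=R head=1 tape=b[a]aabba   (R,a)→(P,b,→)
state=P head=2 tape=bb[a]abba   (P,a)→(R,a,·)
state=R head=2 tape=bb[a]abba   (R,a)→(P,b,→)
state=P head=3 tape=bbb[a]bba   (P,a)→(R,a,·)
state=R head=3 tape=bbb[a]bba   (R,a)→(P,b,→)
state=P head=4 tape=bbbb[b]ba   (P,b)→(H,b,←)
state=H head=3 tape=bbb[b]bba
The non-blank tape span at halt is bbbbbba.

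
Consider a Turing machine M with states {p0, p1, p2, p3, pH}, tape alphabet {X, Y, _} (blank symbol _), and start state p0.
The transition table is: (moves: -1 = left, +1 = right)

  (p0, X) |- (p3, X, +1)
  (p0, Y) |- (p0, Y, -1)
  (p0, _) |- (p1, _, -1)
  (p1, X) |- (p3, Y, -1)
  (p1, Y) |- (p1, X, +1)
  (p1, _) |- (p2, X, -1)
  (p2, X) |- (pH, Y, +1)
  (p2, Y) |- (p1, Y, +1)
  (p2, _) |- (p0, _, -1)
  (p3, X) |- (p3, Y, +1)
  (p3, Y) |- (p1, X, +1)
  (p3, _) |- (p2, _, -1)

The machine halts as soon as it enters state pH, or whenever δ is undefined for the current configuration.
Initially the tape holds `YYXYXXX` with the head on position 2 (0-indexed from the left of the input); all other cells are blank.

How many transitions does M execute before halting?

state=p0 head=2 tape=YY[X]YXXX_   (p0,X)→(p3,X,+1)
state=p3 head=3 tape=YYX[Y]XXX_   (p3,Y)→(p1,X,+1)
state=p1 head=4 tape=YYXX[X]XX_   (p1,X)→(p3,Y,-1)
state=p3 head=3 tape=YYX[X]YXX_   (p3,X)→(p3,Y,+1)
state=p3 head=4 tape=YYXY[Y]XX_   (p3,Y)→(p1,X,+1)
state=p1 head=5 tape=YYXYX[X]X_   (p1,X)→(p3,Y,-1)
state=p3 head=4 tape=YYXY[X]YX_   (p3,X)→(p3,Y,+1)
state=p3 head=5 tape=YYXYY[Y]X_   (p3,Y)→(p1,X,+1)
state=p1 head=6 tape=YYXYYX[X]_   (p1,X)→(p3,Y,-1)
state=p3 head=5 tape=YYXYY[X]Y_   (p3,X)→(p3,Y,+1)
state=p3 head=6 tape=YYXYYY[Y]_   (p3,Y)→(p1,X,+1)
state=p1 head=7 tape=YYXYYYX[_]   (p1,_)→(p2,X,-1)
state=p2 head=6 tape=YYXYYY[X]X   (p2,X)→(pH,Y,+1)
state=pH head=7 tape=YYXYYYY[X]
M halts after 13 transitions.

13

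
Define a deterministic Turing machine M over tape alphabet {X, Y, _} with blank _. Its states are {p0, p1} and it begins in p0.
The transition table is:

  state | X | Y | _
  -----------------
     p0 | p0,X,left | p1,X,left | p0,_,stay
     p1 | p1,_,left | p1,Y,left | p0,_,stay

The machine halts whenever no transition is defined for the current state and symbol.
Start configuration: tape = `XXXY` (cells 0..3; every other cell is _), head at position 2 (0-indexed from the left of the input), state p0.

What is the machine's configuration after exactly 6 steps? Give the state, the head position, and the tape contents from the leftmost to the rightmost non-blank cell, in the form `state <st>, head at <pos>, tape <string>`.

p0 | _XX[X]Y   read X → write X, move left, go to p0
p0 | _X[X]XY   read X → write X, move left, go to p0
p0 | _[X]XXY   read X → write X, move left, go to p0
p0 | [_]XXXY   read _ → write _, move stay, go to p0
p0 | [_]XXXY   read _ → write _, move stay, go to p0
p0 | [_]XXXY   read _ → write _, move stay, go to p0
p0 | [_]XXXY
After 6 steps: state p0, head at -1, tape XXXY.

state p0, head at -1, tape XXXY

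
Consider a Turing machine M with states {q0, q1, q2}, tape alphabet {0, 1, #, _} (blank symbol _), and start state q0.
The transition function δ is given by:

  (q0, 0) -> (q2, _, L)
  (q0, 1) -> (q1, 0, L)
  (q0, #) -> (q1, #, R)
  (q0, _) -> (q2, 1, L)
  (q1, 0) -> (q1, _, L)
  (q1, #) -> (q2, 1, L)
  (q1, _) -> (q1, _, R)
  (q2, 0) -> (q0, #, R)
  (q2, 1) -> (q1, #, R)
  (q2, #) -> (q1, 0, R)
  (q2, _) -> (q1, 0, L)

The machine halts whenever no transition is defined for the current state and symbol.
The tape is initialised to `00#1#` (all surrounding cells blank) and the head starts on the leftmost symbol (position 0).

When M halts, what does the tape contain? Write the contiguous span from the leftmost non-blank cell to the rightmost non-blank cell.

q0 | __[0]0#1#   read 0 → write _, move L, go to q2
q2 | _[_]_0#1#   read _ → write 0, move L, go to q1
q1 | [_]0_0#1#   read _ → write _, move R, go to q1
q1 | _[0]_0#1#   read 0 → write _, move L, go to q1
q1 | [_]__0#1#   read _ → write _, move R, go to q1
q1 | _[_]_0#1#   read _ → write _, move R, go to q1
q1 | __[_]0#1#   read _ → write _, move R, go to q1
q1 | ___[0]#1#   read 0 → write _, move L, go to q1
q1 | __[_]_#1#   read _ → write _, move R, go to q1
q1 | ___[_]#1#   read _ → write _, move R, go to q1
q1 | ____[#]1#   read # → write 1, move L, go to q2
q2 | ___[_]11#   read _ → write 0, move L, go to q1
q1 | __[_]011#   read _ → write _, move R, go to q1
q1 | ___[0]11#   read 0 → write _, move L, go to q1
q1 | __[_]_11#   read _ → write _, move R, go to q1
q1 | ___[_]11#   read _ → write _, move R, go to q1
q1 | ____[1]1#
The non-blank tape span at halt is 11#.

11#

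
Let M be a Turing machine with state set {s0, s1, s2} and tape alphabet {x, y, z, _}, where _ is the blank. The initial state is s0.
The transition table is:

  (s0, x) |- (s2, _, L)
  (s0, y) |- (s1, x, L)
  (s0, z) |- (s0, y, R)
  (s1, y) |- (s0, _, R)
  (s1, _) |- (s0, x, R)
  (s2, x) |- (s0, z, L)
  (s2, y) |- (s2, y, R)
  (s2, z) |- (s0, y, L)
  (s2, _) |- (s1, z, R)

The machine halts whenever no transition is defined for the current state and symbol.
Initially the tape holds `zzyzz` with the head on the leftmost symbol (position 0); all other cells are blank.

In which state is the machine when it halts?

s0 | [z]zyzz_   read z → write y, move R, go to s0
s0 | y[z]yzz_   read z → write y, move R, go to s0
s0 | yy[y]zz_   read y → write x, move L, go to s1
s1 | y[y]xzz_   read y → write _, move R, go to s0
s0 | y_[x]zz_   read x → write _, move L, go to s2
s2 | y[_]_zz_   read _ → write z, move R, go to s1
s1 | yz[_]zz_   read _ → write x, move R, go to s0
s0 | yzx[z]z_   read z → write y, move R, go to s0
s0 | yzxy[z]_   read z → write y, move R, go to s0
s0 | yzxyy[_]
No transition is defined for (s0, _); M halts in state s0.

s0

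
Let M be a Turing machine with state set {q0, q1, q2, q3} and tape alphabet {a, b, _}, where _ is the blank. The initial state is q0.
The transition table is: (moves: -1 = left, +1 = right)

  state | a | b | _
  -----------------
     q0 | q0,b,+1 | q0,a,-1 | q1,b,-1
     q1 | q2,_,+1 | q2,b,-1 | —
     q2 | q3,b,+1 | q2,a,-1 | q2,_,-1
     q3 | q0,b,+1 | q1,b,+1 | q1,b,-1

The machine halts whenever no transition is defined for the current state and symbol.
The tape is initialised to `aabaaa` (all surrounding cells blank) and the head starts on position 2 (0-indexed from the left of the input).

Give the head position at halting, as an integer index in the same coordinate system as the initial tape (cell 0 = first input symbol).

-2

state=q0 head=2 tape=__aa[b]aaa_   (q0,b)→(q0,a,-1)
state=q0 head=1 tape=__a[a]aaaa_   (q0,a)→(q0,b,+1)
state=q0 head=2 tape=__ab[a]aaa_   (q0,a)→(q0,b,+1)
state=q0 head=3 tape=__abb[a]aa_   (q0,a)→(q0,b,+1)
state=q0 head=4 tape=__abbb[a]a_   (q0,a)→(q0,b,+1)
state=q0 head=5 tape=__abbbb[a]_   (q0,a)→(q0,b,+1)
state=q0 head=6 tape=__abbbbb[_]   (q0,_)→(q1,b,-1)
state=q1 head=5 tape=__abbbb[b]b   (q1,b)→(q2,b,-1)
state=q2 head=4 tape=__abbb[b]bb   (q2,b)→(q2,a,-1)
state=q2 head=3 tape=__abb[b]abb   (q2,b)→(q2,a,-1)
state=q2 head=2 tape=__ab[b]aabb   (q2,b)→(q2,a,-1)
state=q2 head=1 tape=__a[b]aaabb   (q2,b)→(q2,a,-1)
state=q2 head=0 tape=__[a]aaaabb   (q2,a)→(q3,b,+1)
state=q3 head=1 tape=__b[a]aaabb   (q3,a)→(q0,b,+1)
state=q0 head=2 tape=__bb[a]aabb   (q0,a)→(q0,b,+1)
state=q0 head=3 tape=__bbb[a]abb   (q0,a)→(q0,b,+1)
state=q0 head=4 tape=__bbbb[a]bb   (q0,a)→(q0,b,+1)
state=q0 head=5 tape=__bbbbb[b]b   (q0,b)→(q0,a,-1)
state=q0 head=4 tape=__bbbb[b]ab   (q0,b)→(q0,a,-1)
state=q0 head=3 tape=__bbb[b]aab   (q0,b)→(q0,a,-1)
state=q0 head=2 tape=__bb[b]aaab   (q0,b)→(q0,a,-1)
state=q0 head=1 tape=__b[b]aaaab   (q0,b)→(q0,a,-1)
state=q0 head=0 tape=__[b]aaaaab   (q0,b)→(q0,a,-1)
state=q0 head=-1 tape=_[_]aaaaaab   (q0,_)→(q1,b,-1)
state=q1 head=-2 tape=[_]baaaaaab
At halt the head is at cell -2.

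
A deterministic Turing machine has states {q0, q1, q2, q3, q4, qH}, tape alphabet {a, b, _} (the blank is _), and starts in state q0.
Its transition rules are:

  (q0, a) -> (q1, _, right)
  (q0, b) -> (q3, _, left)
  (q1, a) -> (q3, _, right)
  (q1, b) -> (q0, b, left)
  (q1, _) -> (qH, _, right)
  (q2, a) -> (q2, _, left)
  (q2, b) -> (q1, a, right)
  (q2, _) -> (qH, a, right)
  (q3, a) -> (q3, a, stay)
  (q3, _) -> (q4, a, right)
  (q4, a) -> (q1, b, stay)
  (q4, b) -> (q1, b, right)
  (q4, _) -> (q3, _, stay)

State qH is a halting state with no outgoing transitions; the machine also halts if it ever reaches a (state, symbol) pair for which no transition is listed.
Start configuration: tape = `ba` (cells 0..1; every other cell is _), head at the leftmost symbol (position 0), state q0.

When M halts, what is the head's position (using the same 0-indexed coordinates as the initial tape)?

q0 | _[b]a   read b → write _, move left, go to q3
q3 | [_]_a   read _ → write a, move right, go to q4
q4 | a[_]a   read _ → write _, move stay, go to q3
q3 | a[_]a   read _ → write a, move right, go to q4
q4 | aa[a]   read a → write b, move stay, go to q1
q1 | aa[b]   read b → write b, move left, go to q0
q0 | a[a]b   read a → write _, move right, go to q1
q1 | a_[b]   read b → write b, move left, go to q0
q0 | a[_]b
At halt the head is at cell 0.

0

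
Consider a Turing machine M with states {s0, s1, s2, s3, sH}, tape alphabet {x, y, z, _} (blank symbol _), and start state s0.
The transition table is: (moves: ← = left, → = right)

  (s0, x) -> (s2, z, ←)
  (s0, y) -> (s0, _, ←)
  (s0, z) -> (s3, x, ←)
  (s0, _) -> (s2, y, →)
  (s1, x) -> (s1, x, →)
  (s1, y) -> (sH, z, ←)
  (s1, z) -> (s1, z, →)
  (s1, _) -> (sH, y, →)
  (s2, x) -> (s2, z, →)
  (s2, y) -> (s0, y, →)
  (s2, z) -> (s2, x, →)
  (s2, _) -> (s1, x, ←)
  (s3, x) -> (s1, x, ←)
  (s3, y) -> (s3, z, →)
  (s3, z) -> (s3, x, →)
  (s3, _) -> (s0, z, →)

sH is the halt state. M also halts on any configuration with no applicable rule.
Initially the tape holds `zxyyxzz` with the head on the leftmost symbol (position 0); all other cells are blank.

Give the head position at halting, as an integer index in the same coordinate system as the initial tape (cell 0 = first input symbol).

s0 | _[z]xyyxzz   read z → write x, move ←, go to s3
s3 | [_]xxyyxzz   read _ → write z, move →, go to s0
s0 | z[x]xyyxzz   read x → write z, move ←, go to s2
s2 | [z]zxyyxzz   read z → write x, move →, go to s2
s2 | x[z]xyyxzz   read z → write x, move →, go to s2
s2 | xx[x]yyxzz   read x → write z, move →, go to s2
s2 | xxz[y]yxzz   read y → write y, move →, go to s0
s0 | xxzy[y]xzz   read y → write _, move ←, go to s0
s0 | xxz[y]_xzz   read y → write _, move ←, go to s0
s0 | xx[z]__xzz   read z → write x, move ←, go to s3
s3 | x[x]x__xzz   read x → write x, move ←, go to s1
s1 | [x]xx__xzz   read x → write x, move →, go to s1
s1 | x[x]x__xzz   read x → write x, move →, go to s1
s1 | xx[x]__xzz   read x → write x, move →, go to s1
s1 | xxx[_]_xzz   read _ → write y, move →, go to sH
sH | xxxy[_]xzz
At halt the head is at cell 3.

3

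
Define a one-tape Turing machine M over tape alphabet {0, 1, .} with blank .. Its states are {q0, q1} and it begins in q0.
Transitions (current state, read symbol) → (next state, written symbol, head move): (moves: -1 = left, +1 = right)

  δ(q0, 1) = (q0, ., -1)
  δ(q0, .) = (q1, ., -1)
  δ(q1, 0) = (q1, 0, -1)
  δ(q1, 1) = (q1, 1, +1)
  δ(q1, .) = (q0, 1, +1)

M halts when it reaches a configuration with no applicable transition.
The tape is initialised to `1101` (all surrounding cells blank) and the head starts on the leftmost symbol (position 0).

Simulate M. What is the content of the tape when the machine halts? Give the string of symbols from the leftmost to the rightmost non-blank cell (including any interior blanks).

11111101

q0 | ....[1]101   read 1 → write ., move -1, go to q0
q0 | ...[.].101   read . → write ., move -1, go to q1
q1 | ..[.]..101   read . → write 1, move +1, go to q0
q0 | ..1[.].101   read . → write ., move -1, go to q1
q1 | ..[1]..101   read 1 → write 1, move +1, go to q1
q1 | ..1[.].101   read . → write 1, move +1, go to q0
q0 | ..11[.]101   read . → write ., move -1, go to q1
q1 | ..1[1].101   read 1 → write 1, move +1, go to q1
q1 | ..11[.]101   read . → write 1, move +1, go to q0
q0 | ..111[1]01   read 1 → write ., move -1, go to q0
q0 | ..11[1].01   read 1 → write ., move -1, go to q0
q0 | ..1[1]..01   read 1 → write ., move -1, go to q0
q0 | ..[1]...01   read 1 → write ., move -1, go to q0
q0 | .[.]....01   read . → write ., move -1, go to q1
q1 | [.].....01   read . → write 1, move +1, go to q0
q0 | 1[.]....01   read . → write ., move -1, go to q1
q1 | [1].....01   read 1 → write 1, move +1, go to q1
q1 | 1[.]....01   read . → write 1, move +1, go to q0
q0 | 11[.]...01   read . → write ., move -1, go to q1
q1 | 1[1]....01   read 1 → write 1, move +1, go to q1
q1 | 11[.]...01   read . → write 1, move +1, go to q0
q0 | 111[.]..01   read . → write ., move -1, go to q1
q1 | 11[1]...01   read 1 → write 1, move +1, go to q1
q1 | 111[.]..01   read . → write 1, move +1, go to q0
q0 | 1111[.].01   read . → write ., move -1, go to q1
q1 | 111[1]..01   read 1 → write 1, move +1, go to q1
q1 | 1111[.].01   read . → write 1, move +1, go to q0
q0 | 11111[.]01   read . → write ., move -1, go to q1
q1 | 1111[1].01   read 1 → write 1, move +1, go to q1
q1 | 11111[.]01   read . → write 1, move +1, go to q0
q0 | 111111[0]1
The non-blank tape span at halt is 11111101.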